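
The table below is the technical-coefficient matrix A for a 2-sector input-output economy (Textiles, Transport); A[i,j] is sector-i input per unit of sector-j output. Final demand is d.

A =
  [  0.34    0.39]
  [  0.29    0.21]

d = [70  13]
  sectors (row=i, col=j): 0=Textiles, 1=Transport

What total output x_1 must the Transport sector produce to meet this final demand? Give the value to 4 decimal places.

Form M = I − A:
  [  0.66   -0.39]
  [ -0.29    0.79]
Leontief inverse L = M⁻¹:
  [  1.9349    0.9552]
  [  0.7103    1.6165]
Total output x = L · d:
  x_0 = 1.9349·70 + 0.9552·13 = 147.8570
  x_1 = 0.7103·70 + 1.6165·13 = 70.7323

70.7323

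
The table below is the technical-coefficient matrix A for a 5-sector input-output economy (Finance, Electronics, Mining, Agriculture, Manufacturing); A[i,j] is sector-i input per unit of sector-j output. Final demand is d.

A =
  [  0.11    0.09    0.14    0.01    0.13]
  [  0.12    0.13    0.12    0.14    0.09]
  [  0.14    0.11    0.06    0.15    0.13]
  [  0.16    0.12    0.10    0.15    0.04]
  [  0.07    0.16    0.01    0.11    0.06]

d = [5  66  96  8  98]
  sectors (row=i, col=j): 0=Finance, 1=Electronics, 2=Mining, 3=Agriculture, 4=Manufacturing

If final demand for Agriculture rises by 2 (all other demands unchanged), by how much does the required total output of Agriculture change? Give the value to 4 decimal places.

Form M = I − A:
  [  0.89   -0.09   -0.14   -0.01   -0.13]
  [ -0.12    0.87   -0.12   -0.14   -0.09]
  [ -0.14   -0.11    0.94   -0.15   -0.13]
  [ -0.16   -0.12   -0.10    0.85   -0.04]
  [ -0.07   -0.16   -0.01   -0.11    0.94]
Leontief inverse L = M⁻¹:
  [  1.2269    0.2133    0.2250    0.1186    0.2263]
  [  0.2780    1.2854    0.2379    0.2837    0.2065]
  [  0.2898    0.2616    1.1732    0.2845    0.2395]
  [  0.3127    0.2650    0.2184    1.2822    0.1534]
  [  0.1783    0.2685    0.0953    0.2102    1.1363]
Total output x = L · d:
  x_0 = 1.2269·5 + 0.2133·66 + 0.2250·96 + 0.1186·8 + 0.2263·98 = 64.9324
  x_1 = 0.2780·5 + 1.2854·66 + 0.2379·96 + 0.2837·8 + 0.2065·98 = 131.5614
  x_2 = 0.2898·5 + 0.2616·66 + 1.1732·96 + 0.2845·8 + 0.2395·98 = 157.0886
  x_3 = 0.3127·5 + 0.2650·66 + 0.2184·96 + 1.2822·8 + 0.1534·98 = 65.3145
  x_4 = 0.1783·5 + 0.2685·66 + 0.0953·96 + 0.2102·8 + 1.1363·98 = 140.7985
Δx_3 = L[3,3] · Δd_3 = 1.2822 · 2 = 2.5644

2.5644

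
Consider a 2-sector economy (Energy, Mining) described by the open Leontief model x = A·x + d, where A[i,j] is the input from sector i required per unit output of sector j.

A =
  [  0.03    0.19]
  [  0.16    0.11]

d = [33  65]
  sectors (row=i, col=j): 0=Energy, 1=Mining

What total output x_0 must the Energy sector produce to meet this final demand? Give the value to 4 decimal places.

Form M = I − A:
  [  0.97   -0.19]
  [ -0.16    0.89]
Leontief inverse L = M⁻¹:
  [  1.0686    0.2281]
  [  0.1921    1.1646]
Total output x = L · d:
  x_0 = 1.0686·33 + 0.2281·65 = 50.0900
  x_1 = 0.1921·33 + 1.1646·65 = 82.0387

50.0900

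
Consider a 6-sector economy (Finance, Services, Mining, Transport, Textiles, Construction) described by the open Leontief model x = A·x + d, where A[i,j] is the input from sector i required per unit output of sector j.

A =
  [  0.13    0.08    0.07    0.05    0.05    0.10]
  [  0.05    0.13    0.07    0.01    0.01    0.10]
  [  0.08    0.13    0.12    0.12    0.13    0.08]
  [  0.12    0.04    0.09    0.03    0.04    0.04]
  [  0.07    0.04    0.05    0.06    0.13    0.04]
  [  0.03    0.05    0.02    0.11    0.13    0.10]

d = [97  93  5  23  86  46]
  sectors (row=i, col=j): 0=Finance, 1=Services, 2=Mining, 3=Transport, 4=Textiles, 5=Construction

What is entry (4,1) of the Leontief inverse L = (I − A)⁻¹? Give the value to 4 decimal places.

L[4,1] = 0.0910

Form M = I − A:
  [  0.87   -0.08   -0.07   -0.05   -0.05   -0.10]
  [ -0.05    0.87   -0.07   -0.01   -0.01   -0.10]
  [ -0.08   -0.13    0.88   -0.12   -0.13   -0.08]
  [ -0.12   -0.04   -0.09    0.97   -0.04   -0.04]
  [ -0.07   -0.04   -0.05   -0.06    0.87   -0.04]
  [ -0.03   -0.05   -0.02   -0.11   -0.13    0.90]
Leontief inverse L = M⁻¹:
  [  1.2002    0.1499    0.1290    0.1063    0.1205    0.1716]
  [  0.0968    1.1899    0.1150    0.0533    0.0625    0.1583]
  [  0.1746    0.2252    1.2047    0.1937    0.2270    0.1702]
  [  0.1776    0.0964    0.1393    1.0750    0.0957    0.0949]
  [  0.1274    0.0910    0.0977    0.1035    1.1907    0.0905]
  [  0.0894    0.1010    0.0686    0.1571    0.1962    1.1541]
Total output x = L · d:
  x_0 = 1.2002·97 + 0.1499·93 + 0.1290·5 + 0.1063·23 + 0.1205·86 + 0.1716·46 = 151.7038
  x_1 = 0.0968·97 + 1.1899·93 + 0.1150·5 + 0.0533·23 + 0.0625·86 + 0.1583·46 = 134.5146
  x_2 = 0.1746·97 + 0.2252·93 + 1.2047·5 + 0.1937·23 + 0.2270·86 + 0.1702·46 = 75.7048
  x_3 = 0.1776·97 + 0.0964·93 + 0.1393·5 + 1.0750·23 + 0.0957·86 + 0.0949·46 = 64.2143
  x_4 = 0.1274·97 + 0.0910·93 + 0.0977·5 + 0.1035·23 + 1.1907·86 + 0.0905·46 = 130.2499
  x_5 = 0.0894·97 + 0.1010·93 + 0.0686·5 + 0.1571·23 + 0.1962·86 + 1.1541·46 = 91.9856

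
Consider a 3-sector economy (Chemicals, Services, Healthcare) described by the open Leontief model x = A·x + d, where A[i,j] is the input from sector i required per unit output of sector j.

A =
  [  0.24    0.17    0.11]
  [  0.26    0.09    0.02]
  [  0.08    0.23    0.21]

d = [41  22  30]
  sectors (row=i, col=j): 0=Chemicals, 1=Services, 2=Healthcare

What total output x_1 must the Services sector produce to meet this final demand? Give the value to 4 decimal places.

Form M = I − A:
  [  0.76   -0.17   -0.11]
  [ -0.26    0.91   -0.02]
  [ -0.08   -0.23    0.79]
Leontief inverse L = M⁻¹:
  [  1.4486    0.3237    0.2099]
  [  0.4198    1.1998    0.0888]
  [  0.2689    0.3821    1.3129]
Total output x = L · d:
  x_0 = 1.4486·41 + 0.3237·22 + 0.2099·30 = 72.8110
  x_1 = 0.4198·41 + 1.1998·22 + 0.0888·30 = 46.2717
  x_2 = 0.2689·41 + 0.3821·22 + 1.3129·30 = 58.8194

46.2717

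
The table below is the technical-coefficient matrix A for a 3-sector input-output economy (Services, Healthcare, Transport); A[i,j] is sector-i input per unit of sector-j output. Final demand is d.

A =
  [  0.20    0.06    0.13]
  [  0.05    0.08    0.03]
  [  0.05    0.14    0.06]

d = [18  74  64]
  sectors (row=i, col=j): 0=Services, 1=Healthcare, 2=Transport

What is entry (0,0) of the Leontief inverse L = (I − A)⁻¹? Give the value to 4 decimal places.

Form M = I − A:
  [  0.80   -0.06   -0.13]
  [ -0.05    0.92   -0.03]
  [ -0.05   -0.14    0.94]
Leontief inverse L = M⁻¹:
  [  1.2680    0.1099    0.1789]
  [  0.0715    1.0985    0.0449]
  [  0.0781    0.1694    1.0800]
Total output x = L · d:
  x_0 = 1.2680·18 + 0.1099·74 + 0.1789·64 = 42.4070
  x_1 = 0.0715·18 + 1.0985·74 + 0.0449·64 = 85.4482
  x_2 = 0.0781·18 + 0.1694·74 + 1.0800·64 = 83.0671

L[0,0] = 1.2680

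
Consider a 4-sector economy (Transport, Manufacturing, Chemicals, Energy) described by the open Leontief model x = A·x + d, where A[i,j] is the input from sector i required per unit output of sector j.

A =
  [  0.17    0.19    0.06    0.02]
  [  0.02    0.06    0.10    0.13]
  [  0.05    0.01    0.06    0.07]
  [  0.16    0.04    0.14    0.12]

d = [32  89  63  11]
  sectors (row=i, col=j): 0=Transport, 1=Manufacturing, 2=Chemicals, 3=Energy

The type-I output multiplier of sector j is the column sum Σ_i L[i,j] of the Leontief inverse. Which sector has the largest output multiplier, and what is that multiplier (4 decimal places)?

Transport (1.6256)

Form M = I − A:
  [  0.83   -0.19   -0.06   -0.02]
  [ -0.02    0.94   -0.10   -0.13]
  [ -0.05   -0.01    0.94   -0.07]
  [ -0.16   -0.04   -0.14    0.88]
Leontief inverse L = M⁻¹:
  [  1.2324    0.2535    0.1168    0.0747]
  [  0.0684    1.0866    0.1458    0.1737]
  [  0.0842    0.0325    1.0865    0.0931]
  [  0.2406    0.1007    0.2007    1.1727]
Total output x = L · d:
  x_0 = 1.2324·32 + 0.2535·89 + 0.1168·63 + 0.0747·11 = 70.1775
  x_1 = 0.0684·32 + 1.0866·89 + 0.1458·63 + 0.1737·11 = 109.9963
  x_2 = 0.0842·32 + 0.0325·89 + 1.0865·63 + 0.0931·11 = 75.0670
  x_3 = 0.2406·32 + 0.1007·89 + 0.2007·63 + 1.1727·11 = 42.2019
Output multipliers (column sums of L):
  Transport: 1.6256
  Manufacturing: 1.4733
  Chemicals: 1.5499
  Energy: 1.5142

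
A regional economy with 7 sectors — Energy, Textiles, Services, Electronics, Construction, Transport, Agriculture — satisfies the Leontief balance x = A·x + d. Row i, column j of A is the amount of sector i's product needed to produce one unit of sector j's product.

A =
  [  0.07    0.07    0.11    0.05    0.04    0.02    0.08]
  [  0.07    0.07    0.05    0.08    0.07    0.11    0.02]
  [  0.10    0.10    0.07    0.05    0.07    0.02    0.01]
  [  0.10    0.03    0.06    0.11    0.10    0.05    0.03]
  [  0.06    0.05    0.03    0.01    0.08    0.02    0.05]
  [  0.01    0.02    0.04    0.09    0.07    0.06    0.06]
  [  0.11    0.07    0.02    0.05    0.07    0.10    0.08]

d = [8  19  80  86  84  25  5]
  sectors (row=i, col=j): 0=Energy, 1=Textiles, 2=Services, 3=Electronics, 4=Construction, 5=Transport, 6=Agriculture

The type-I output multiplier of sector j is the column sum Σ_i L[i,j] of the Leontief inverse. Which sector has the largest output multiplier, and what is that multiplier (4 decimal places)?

Form M = I − A:
  [  0.93   -0.07   -0.11   -0.05   -0.04   -0.02   -0.08]
  [ -0.07    0.93   -0.05   -0.08   -0.07   -0.11   -0.02]
  [ -0.10   -0.10    0.93   -0.05   -0.07   -0.02   -0.01]
  [ -0.10   -0.03   -0.06    0.89   -0.10   -0.05   -0.03]
  [ -0.06   -0.05   -0.03   -0.01    0.92   -0.02   -0.05]
  [ -0.01   -0.02   -0.04   -0.09   -0.07    0.94   -0.06]
  [ -0.11   -0.07   -0.02   -0.05   -0.07   -0.10    0.92]
Leontief inverse L = M⁻¹:
  [  1.1316    0.1199    0.1547    0.0967    0.0940    0.0608    0.1149]
  [  0.1249    1.1136    0.0950    0.1323    0.1276    0.1508    0.0572]
  [  0.1542    0.1453    1.1145    0.0937    0.1202    0.0560    0.0419]
  [  0.1616    0.0769    0.1085    1.1602    0.1591    0.0872    0.0691]
  [  0.0978    0.0815    0.0580    0.0376    1.1152    0.0466    0.0758]
  [  0.0549    0.0521    0.0701    0.1283    0.1154    1.0913    0.0883]
  [  0.1703    0.1183    0.0679    0.1035    0.1296    0.1469    1.1251]
Total output x = L · d:
  x_0 = 1.1316·8 + 0.1199·19 + 0.1547·80 + 0.0967·86 + 0.0940·84 + 0.0608·25 + 0.1149·5 = 42.0077
  x_1 = 0.1249·8 + 1.1136·19 + 0.0950·80 + 0.1323·86 + 0.1276·84 + 0.1508·25 + 0.0572·5 = 55.9145
  x_2 = 0.1542·8 + 0.1453·19 + 1.1145·80 + 0.0937·86 + 0.1202·84 + 0.0560·25 + 0.0419·5 = 112.9224
  x_3 = 0.1616·8 + 0.0769·19 + 0.1085·80 + 1.1602·86 + 0.1591·84 + 0.0872·25 + 0.0691·5 = 127.0948
  x_4 = 0.0978·8 + 0.0815·19 + 0.0580·80 + 0.0376·86 + 1.1152·84 + 0.0466·25 + 0.0758·5 = 105.4250
  x_5 = 0.0549·8 + 0.0521·19 + 0.0701·80 + 0.1283·86 + 0.1154·84 + 1.0913·25 + 0.0883·5 = 55.4906
  x_6 = 0.1703·8 + 0.1183·19 + 0.0679·80 + 0.1035·86 + 0.1296·84 + 0.1469·25 + 1.1251·5 = 38.1270
Output multipliers (column sums of L):
  Energy: 1.8953
  Textiles: 1.7075
  Services: 1.6687
  Electronics: 1.7523
  Construction: 1.8611
  Transport: 1.6395
  Agriculture: 1.5722

Energy (1.8953)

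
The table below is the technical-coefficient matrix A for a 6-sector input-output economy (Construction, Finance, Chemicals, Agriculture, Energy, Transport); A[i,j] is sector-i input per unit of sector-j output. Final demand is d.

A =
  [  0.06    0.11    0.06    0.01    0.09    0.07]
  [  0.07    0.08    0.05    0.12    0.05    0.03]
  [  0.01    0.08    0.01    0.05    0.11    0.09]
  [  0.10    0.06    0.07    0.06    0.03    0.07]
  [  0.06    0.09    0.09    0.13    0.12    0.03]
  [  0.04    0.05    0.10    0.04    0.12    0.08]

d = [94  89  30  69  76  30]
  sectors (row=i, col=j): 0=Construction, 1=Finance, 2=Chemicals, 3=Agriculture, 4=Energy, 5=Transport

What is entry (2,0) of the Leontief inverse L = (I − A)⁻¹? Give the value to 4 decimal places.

L[2,0] = 0.0471

Form M = I − A:
  [  0.94   -0.11   -0.06   -0.01   -0.09   -0.07]
  [ -0.07    0.92   -0.05   -0.12   -0.05   -0.03]
  [ -0.01   -0.08    0.99   -0.05   -0.11   -0.09]
  [ -0.10   -0.06   -0.07    0.94   -0.03   -0.07]
  [ -0.06   -0.09   -0.09   -0.13    0.88   -0.03]
  [ -0.04   -0.05   -0.10   -0.04   -0.12    0.92]
Leontief inverse L = M⁻¹:
  [  1.0984    0.1653    0.1043    0.0640    0.1518    0.1090]
  [  0.1128    1.1334    0.0925    0.1680    0.1029    0.0707]
  [  0.0471    0.1266    1.0539    0.1007    0.1641    0.1238]
  [  0.1372    0.1126    0.1111    1.1024    0.0871    0.1117]
  [  0.1142    0.1605    0.1458    0.1980    1.1933    0.0822]
  [  0.0799    0.1084    0.1480    0.0966    0.1895    1.1246]
Total output x = L · d:
  x_0 = 1.0984·94 + 0.1653·89 + 0.1043·30 + 0.0640·69 + 0.1518·76 + 0.1090·30 = 140.3108
  x_1 = 0.1128·94 + 1.1334·89 + 0.0925·30 + 0.1680·69 + 0.1029·76 + 0.0707·30 = 135.7825
  x_2 = 0.0471·94 + 0.1266·89 + 1.0539·30 + 0.1007·69 + 0.1641·76 + 0.1238·30 = 70.4430
  x_3 = 0.1372·94 + 0.1126·89 + 0.1111·30 + 1.1024·69 + 0.0871·76 + 0.1117·30 = 112.2798
  x_4 = 0.1142·94 + 0.1605·89 + 0.1458·30 + 0.1980·69 + 1.1933·76 + 0.0822·30 = 136.2127
  x_5 = 0.0799·94 + 0.1084·89 + 0.1480·30 + 0.0966·69 + 0.1895·76 + 1.1246·30 = 76.3941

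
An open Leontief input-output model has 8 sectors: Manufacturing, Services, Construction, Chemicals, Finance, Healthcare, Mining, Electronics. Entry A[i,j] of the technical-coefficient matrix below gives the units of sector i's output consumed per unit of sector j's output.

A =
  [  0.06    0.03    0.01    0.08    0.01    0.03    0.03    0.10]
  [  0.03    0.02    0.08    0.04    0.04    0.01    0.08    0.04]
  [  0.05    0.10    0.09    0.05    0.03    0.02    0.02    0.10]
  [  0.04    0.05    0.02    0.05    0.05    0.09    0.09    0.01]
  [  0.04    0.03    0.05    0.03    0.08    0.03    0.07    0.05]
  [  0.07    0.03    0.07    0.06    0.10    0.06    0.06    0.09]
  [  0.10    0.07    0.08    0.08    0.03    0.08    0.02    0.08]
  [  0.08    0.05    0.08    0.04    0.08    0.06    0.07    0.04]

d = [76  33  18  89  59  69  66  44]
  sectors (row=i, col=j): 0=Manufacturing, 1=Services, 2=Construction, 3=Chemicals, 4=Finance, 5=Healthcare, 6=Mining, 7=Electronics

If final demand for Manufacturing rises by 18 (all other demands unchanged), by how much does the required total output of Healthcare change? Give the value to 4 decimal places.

Form M = I − A:
  [  0.94   -0.03   -0.01   -0.08   -0.01   -0.03   -0.03   -0.10]
  [ -0.03    0.98   -0.08   -0.04   -0.04   -0.01   -0.08   -0.04]
  [ -0.05   -0.10    0.91   -0.05   -0.03   -0.02   -0.02   -0.10]
  [ -0.04   -0.05   -0.02    0.95   -0.05   -0.09   -0.09   -0.01]
  [ -0.04   -0.03   -0.05   -0.03    0.92   -0.03   -0.07   -0.05]
  [ -0.07   -0.03   -0.07   -0.06   -0.10    0.94   -0.06   -0.09]
  [ -0.10   -0.07   -0.08   -0.08   -0.03   -0.08    0.98   -0.08]
  [ -0.08   -0.05   -0.08   -0.04   -0.08   -0.06   -0.07    0.96]
Leontief inverse L = M⁻¹:
  [  1.0982    0.0590    0.0448    0.1140    0.0431    0.0633    0.0665    0.1364]
  [  0.0676    1.0537    0.1187    0.0737    0.0693    0.0397    0.1104    0.0806]
  [  0.0959    0.1402    1.1413    0.0915    0.0705    0.0550    0.0652    0.1499]
  [  0.0843    0.0834    0.0633    1.0907    0.0889    0.1268    0.1291    0.0575]
  [  0.0811    0.0636    0.0916    0.0664    1.1156    0.0622    0.1059    0.0941]
  [  0.1277    0.0769    0.1273    0.1112    0.1520    1.1062    0.1124    0.1519]
  [  0.1553    0.1154    0.1354    0.1317    0.0791    0.1246    1.0728    0.1417]
  [  0.1326    0.0935    0.1331    0.0885    0.1250    0.1006    0.1162    1.0998]
Total output x = L · d:
  x_0 = 1.0982·76 + 0.0590·33 + 0.0448·18 + 0.1140·89 + 0.0431·59 + 0.0633·69 + 0.0665·66 + 0.1364·44 = 113.6646
  x_1 = 0.0676·76 + 1.0537·33 + 0.1187·18 + 0.0737·89 + 0.0693·59 + 0.0397·69 + 0.1104·66 + 0.0806·44 = 66.2674
  x_2 = 0.0959·76 + 0.1402·33 + 1.1413·18 + 0.0915·89 + 0.0705·59 + 0.0550·69 + 0.0652·66 + 0.1499·44 = 59.4524
  x_3 = 0.0843·76 + 0.0834·33 + 0.0633·18 + 1.0907·89 + 0.0889·59 + 0.1268·69 + 0.1291·66 + 0.0575·44 = 132.4127
  x_4 = 0.0811·76 + 0.0636·33 + 0.0916·18 + 0.0664·89 + 1.1156·59 + 0.0622·69 + 0.1059·66 + 0.0941·44 = 97.0552
  x_5 = 0.1277·76 + 0.0769·33 + 0.1273·18 + 0.1112·89 + 0.1520·59 + 1.1062·69 + 0.1124·66 + 0.1519·44 = 123.8344
  x_6 = 0.1553·76 + 0.1154·33 + 0.1354·18 + 0.1317·89 + 0.0791·59 + 0.1246·69 + 1.0728·66 + 0.1417·44 = 120.0793
  x_7 = 0.1326·76 + 0.0935·33 + 0.1331·18 + 0.0885·89 + 0.1250·59 + 0.1006·69 + 0.1162·66 + 1.0998·44 = 93.8117
Δx_5 = L[5,0] · Δd_0 = 0.1277 · 18 = 2.2985

2.2985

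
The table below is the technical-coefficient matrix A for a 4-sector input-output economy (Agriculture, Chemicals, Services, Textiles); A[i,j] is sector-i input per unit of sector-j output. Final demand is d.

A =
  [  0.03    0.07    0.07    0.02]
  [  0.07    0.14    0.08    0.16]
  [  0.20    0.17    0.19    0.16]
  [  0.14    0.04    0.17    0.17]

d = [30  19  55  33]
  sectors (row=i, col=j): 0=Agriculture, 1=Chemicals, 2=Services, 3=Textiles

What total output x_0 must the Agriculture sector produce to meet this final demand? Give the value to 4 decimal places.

43.2675

Form M = I − A:
  [  0.97   -0.07   -0.07   -0.02]
  [ -0.07    0.86   -0.08   -0.16]
  [ -0.20   -0.17    0.81   -0.16]
  [ -0.14   -0.04   -0.17    0.83]
Leontief inverse L = M⁻¹:
  [  1.0739    0.1142    0.1190    0.0708]
  [  0.1688    1.2279    0.1943    0.2782]
  [  0.3522    0.3141    1.3658    0.3323]
  [  0.2614    0.1428    0.3092    1.2982]
Total output x = L · d:
  x_0 = 1.0739·30 + 0.1142·19 + 0.1190·55 + 0.0708·33 = 43.2675
  x_1 = 0.1688·30 + 1.2279·19 + 0.1943·55 + 0.2782·33 = 48.2587
  x_2 = 0.3522·30 + 0.3141·19 + 1.3658·55 + 0.3323·33 = 102.6194
  x_3 = 0.2614·30 + 0.1428·19 + 0.3092·55 + 1.2982·33 = 70.4013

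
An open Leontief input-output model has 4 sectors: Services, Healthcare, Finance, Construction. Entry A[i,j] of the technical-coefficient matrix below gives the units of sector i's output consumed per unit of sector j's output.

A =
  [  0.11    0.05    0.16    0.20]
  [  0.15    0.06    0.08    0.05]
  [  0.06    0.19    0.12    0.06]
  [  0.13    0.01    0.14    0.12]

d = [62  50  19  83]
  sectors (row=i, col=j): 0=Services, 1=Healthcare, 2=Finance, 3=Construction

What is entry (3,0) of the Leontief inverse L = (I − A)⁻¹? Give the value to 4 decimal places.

Form M = I − A:
  [  0.89   -0.05   -0.16   -0.20]
  [ -0.15    0.94   -0.08   -0.05]
  [ -0.06   -0.19    0.88   -0.06]
  [ -0.13   -0.01   -0.14    0.88]
Leontief inverse L = M⁻¹:
  [  1.2071    0.1237    0.2785    0.3004]
  [  0.2156    1.1089    0.1596    0.1229]
  [  0.1427    0.2527    1.2058    0.1290]
  [  0.2035    0.0711    0.2348    1.2027]
Total output x = L · d:
  x_0 = 1.2071·62 + 0.1237·50 + 0.2785·19 + 0.3004·83 = 111.2453
  x_1 = 0.2156·62 + 1.1089·50 + 0.1596·19 + 0.1229·83 = 82.0398
  x_2 = 0.1427·62 + 0.2527·50 + 1.2058·19 + 0.1290·83 = 55.1015
  x_3 = 0.2035·62 + 0.0711·50 + 0.2348·19 + 1.2027·83 = 120.4506

L[3,0] = 0.2035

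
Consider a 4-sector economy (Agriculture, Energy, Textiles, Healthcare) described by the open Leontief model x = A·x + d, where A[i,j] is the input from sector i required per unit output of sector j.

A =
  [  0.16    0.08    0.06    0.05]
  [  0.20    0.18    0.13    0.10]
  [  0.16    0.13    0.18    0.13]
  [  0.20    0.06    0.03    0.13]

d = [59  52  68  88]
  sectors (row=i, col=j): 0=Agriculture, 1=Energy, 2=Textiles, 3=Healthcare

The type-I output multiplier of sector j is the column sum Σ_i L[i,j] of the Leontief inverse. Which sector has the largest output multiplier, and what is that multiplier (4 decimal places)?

Agriculture (2.3867)

Form M = I − A:
  [  0.84   -0.08   -0.06   -0.05]
  [ -0.20    0.82   -0.13   -0.10]
  [ -0.16   -0.13    0.82   -0.13]
  [ -0.20   -0.06   -0.03    0.87]
Leontief inverse L = M⁻¹:
  [  1.2756    0.1517    0.1214    0.1089]
  [  0.4100    1.3140    0.2461    0.2114]
  [  0.3669    0.2592    1.2964    0.2446]
  [  0.3342    0.1344    0.0896    1.1975]
Total output x = L · d:
  x_0 = 1.2756·59 + 0.1517·52 + 0.1214·68 + 0.1089·88 = 100.9824
  x_1 = 0.4100·59 + 1.3140·52 + 0.2461·68 + 0.2114·88 = 127.8520
  x_2 = 0.3669·59 + 0.2592·52 + 1.2964·68 + 0.2446·88 = 144.8056
  x_3 = 0.3342·59 + 0.1344·52 + 0.0896·68 + 1.1975·88 = 138.1745
Output multipliers (column sums of L):
  Agriculture: 2.3867
  Energy: 1.8593
  Textiles: 1.7534
  Healthcare: 1.7623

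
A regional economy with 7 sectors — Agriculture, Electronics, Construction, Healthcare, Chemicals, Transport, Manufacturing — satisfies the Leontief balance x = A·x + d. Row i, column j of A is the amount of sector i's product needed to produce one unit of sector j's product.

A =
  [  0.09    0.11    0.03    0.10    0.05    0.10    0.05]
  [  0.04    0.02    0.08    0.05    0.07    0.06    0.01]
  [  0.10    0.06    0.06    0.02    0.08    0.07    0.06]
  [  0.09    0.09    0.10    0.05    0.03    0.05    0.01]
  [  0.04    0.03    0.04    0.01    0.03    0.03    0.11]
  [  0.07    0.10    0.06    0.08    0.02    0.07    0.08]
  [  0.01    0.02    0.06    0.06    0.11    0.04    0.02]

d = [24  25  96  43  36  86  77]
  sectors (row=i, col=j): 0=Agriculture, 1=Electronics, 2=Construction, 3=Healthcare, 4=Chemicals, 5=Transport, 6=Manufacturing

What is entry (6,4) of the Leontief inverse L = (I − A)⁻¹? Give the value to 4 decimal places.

L[6,4] = 0.1366

Form M = I − A:
  [  0.91   -0.11   -0.03   -0.10   -0.05   -0.10   -0.05]
  [ -0.04    0.98   -0.08   -0.05   -0.07   -0.06   -0.01]
  [ -0.10   -0.06    0.94   -0.02   -0.08   -0.07   -0.06]
  [ -0.09   -0.09   -0.10    0.95   -0.03   -0.05   -0.01]
  [ -0.04   -0.03   -0.04   -0.01    0.97   -0.03   -0.11]
  [ -0.07   -0.10   -0.06   -0.08   -0.02    0.93   -0.08]
  [ -0.01   -0.02   -0.06   -0.06   -0.11   -0.04    0.98]
Leontief inverse L = M⁻¹:
  [  1.1481    0.1688    0.0870    0.1515    0.0967    0.1561    0.0908]
  [  0.0787    1.0568    0.1136    0.0779    0.0987    0.0943    0.0413]
  [  0.1476    0.1076    1.1034    0.0619    0.1221    0.1174    0.1001]
  [  0.1407    0.1377    0.1441    1.0895    0.0698    0.0976    0.0443]
  [  0.0660    0.0559    0.0679    0.0357    1.0613    0.0577    0.1323]
  [  0.1217    0.1507    0.1117    0.1254    0.0663    1.1203    0.1148]
  [  0.0433    0.0507    0.0918    0.0828    0.1366    0.0689    1.0506]
Total output x = L · d:
  x_0 = 1.1481·24 + 0.1688·25 + 0.0870·96 + 0.1515·43 + 0.0967·36 + 0.1561·86 + 0.0908·77 = 70.5340
  x_1 = 0.0787·24 + 1.0568·25 + 0.1136·96 + 0.0779·43 + 0.0987·36 + 0.0943·86 + 0.0413·77 = 57.4161
  x_2 = 0.1476·24 + 0.1076·25 + 1.1034·96 + 0.0619·43 + 0.1221·36 + 0.1174·86 + 0.1001·77 = 137.0178
  x_3 = 0.1407·24 + 0.1377·25 + 0.1441·96 + 1.0895·43 + 0.0698·36 + 0.0976·86 + 0.0443·77 = 81.8229
  x_4 = 0.0660·24 + 0.0559·25 + 0.0679·96 + 0.0357·43 + 1.0613·36 + 0.0577·86 + 0.1323·77 = 64.3908
  x_5 = 0.1217·24 + 0.1507·25 + 0.1117·96 + 0.1254·43 + 0.0663·36 + 1.1203·86 + 0.1148·77 = 130.3726
  x_6 = 0.0433·24 + 0.0507·25 + 0.0918·96 + 0.0828·43 + 0.1366·36 + 0.0689·86 + 1.0506·77 = 106.4102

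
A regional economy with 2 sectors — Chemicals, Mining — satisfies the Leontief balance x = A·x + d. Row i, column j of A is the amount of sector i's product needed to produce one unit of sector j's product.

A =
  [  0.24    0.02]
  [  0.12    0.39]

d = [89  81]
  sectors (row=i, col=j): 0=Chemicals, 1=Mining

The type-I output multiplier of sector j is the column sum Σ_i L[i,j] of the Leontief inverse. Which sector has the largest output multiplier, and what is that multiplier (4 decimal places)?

Form M = I − A:
  [  0.76   -0.02]
  [ -0.12    0.61]
Leontief inverse L = M⁻¹:
  [  1.3226    0.0434]
  [  0.2602    1.6479]
Total output x = L · d:
  x_0 = 1.3226·89 + 0.0434·81 = 121.2272
  x_1 = 0.2602·89 + 1.6479·81 = 156.6349
Output multipliers (column sums of L):
  Chemicals: 1.5828
  Mining: 1.6912

Mining (1.6912)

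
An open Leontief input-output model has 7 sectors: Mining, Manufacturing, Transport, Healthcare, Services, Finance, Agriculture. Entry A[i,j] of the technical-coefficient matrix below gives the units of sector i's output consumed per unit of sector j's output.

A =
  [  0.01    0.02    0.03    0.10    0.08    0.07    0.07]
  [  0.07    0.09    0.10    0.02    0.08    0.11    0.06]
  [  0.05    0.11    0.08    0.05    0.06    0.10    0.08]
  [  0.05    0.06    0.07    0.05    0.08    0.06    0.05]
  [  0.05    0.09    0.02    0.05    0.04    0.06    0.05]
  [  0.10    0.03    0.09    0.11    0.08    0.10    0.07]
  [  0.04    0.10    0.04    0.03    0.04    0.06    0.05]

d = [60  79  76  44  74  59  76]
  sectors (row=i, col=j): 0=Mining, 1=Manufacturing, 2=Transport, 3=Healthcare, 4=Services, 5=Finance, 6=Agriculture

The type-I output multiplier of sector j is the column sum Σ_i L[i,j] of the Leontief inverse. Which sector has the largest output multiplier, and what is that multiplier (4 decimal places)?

Form M = I − A:
  [  0.99   -0.02   -0.03   -0.10   -0.08   -0.07   -0.07]
  [ -0.07    0.91   -0.10   -0.02   -0.08   -0.11   -0.06]
  [ -0.05   -0.11    0.92   -0.05   -0.06   -0.10   -0.08]
  [ -0.05   -0.06   -0.07    0.95   -0.08   -0.06   -0.05]
  [ -0.05   -0.09   -0.02   -0.05    0.96   -0.06   -0.05]
  [ -0.10   -0.03   -0.09   -0.11   -0.08    0.90   -0.07]
  [ -0.04   -0.10   -0.04   -0.03   -0.04   -0.06    0.95]
Leontief inverse L = M⁻¹:
  [  1.0489    0.0695    0.0720    0.1399    0.1242    0.1231    0.1107]
  [  0.1262    1.1610    0.1638    0.0802    0.1454    0.1931    0.1225]
  [  0.1067    0.1819    1.1452    0.1076    0.1257    0.1827    0.1415]
  [  0.0924    0.1162    0.1181    1.0952    0.1303    0.1227    0.0976]
  [  0.0874    0.1364    0.0632    0.0887    1.0850    0.1148    0.0906]
  [  0.1566    0.1025    0.1546    0.1760    0.1502    1.1838    0.1354]
  [  0.0784    0.1487    0.0846    0.0683    0.0851    0.1167    1.0916]
Total output x = L · d:
  x_0 = 1.0489·60 + 0.0695·79 + 0.0720·76 + 0.1399·44 + 0.1242·74 + 0.1231·59 + 0.1107·76 = 104.9160
  x_1 = 0.1262·60 + 1.1610·79 + 0.1638·76 + 0.0802·44 + 0.1454·74 + 0.1931·59 + 0.1225·76 = 146.7327
  x_2 = 0.1067·60 + 0.1819·79 + 1.1452·76 + 0.1076·44 + 0.1257·74 + 0.1827·59 + 0.1415·76 = 143.3720
  x_3 = 0.0924·60 + 0.1162·79 + 0.1181·76 + 1.0952·44 + 0.1303·74 + 0.1227·59 + 0.0976·76 = 96.1846
  x_4 = 0.0874·60 + 0.1364·79 + 0.0632·76 + 0.0887·44 + 1.0850·74 + 0.1148·59 + 0.0906·76 = 118.6711
  x_5 = 0.1566·60 + 0.1025·79 + 0.1546·76 + 0.1760·44 + 0.1502·74 + 1.1838·59 + 0.1354·76 = 128.2371
  x_6 = 0.0784·60 + 0.1487·79 + 0.0846·76 + 0.0683·44 + 0.0851·74 + 0.1167·59 + 1.0916·76 = 122.0331
Output multipliers (column sums of L):
  Mining: 1.6965
  Manufacturing: 1.9161
  Transport: 1.8014
  Healthcare: 1.7559
  Services: 1.8460
  Finance: 2.0369
  Agriculture: 1.7900

Finance (2.0369)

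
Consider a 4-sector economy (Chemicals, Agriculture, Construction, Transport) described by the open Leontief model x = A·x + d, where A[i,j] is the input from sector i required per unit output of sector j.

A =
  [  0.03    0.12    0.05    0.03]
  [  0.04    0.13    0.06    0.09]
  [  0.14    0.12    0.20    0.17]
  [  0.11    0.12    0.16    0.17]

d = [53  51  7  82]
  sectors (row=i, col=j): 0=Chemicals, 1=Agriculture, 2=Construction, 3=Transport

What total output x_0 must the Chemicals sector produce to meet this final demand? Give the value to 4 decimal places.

71.7345

Form M = I − A:
  [  0.97   -0.12   -0.05   -0.03]
  [ -0.04    0.87   -0.06   -0.09]
  [ -0.14   -0.12    0.80   -0.17]
  [ -0.11   -0.12   -0.16    0.83]
Leontief inverse L = M⁻¹:
  [  1.0601    0.1697    0.0942    0.0760]
  [  0.0860    1.2008    0.1273    0.1594]
  [  0.2408    0.2622    1.3473    0.3131]
  [  0.1993    0.2467    0.2906    1.2983]
Total output x = L · d:
  x_0 = 1.0601·53 + 0.1697·51 + 0.0942·7 + 0.0760·82 = 71.7345
  x_1 = 0.0860·53 + 1.2008·51 + 0.1273·7 + 0.1594·82 = 79.7602
  x_2 = 0.2408·53 + 0.2622·51 + 1.3473·7 + 0.3131·82 = 61.2409
  x_3 = 0.1993·53 + 0.2467·51 + 0.2906·7 + 1.2983·82 = 131.6392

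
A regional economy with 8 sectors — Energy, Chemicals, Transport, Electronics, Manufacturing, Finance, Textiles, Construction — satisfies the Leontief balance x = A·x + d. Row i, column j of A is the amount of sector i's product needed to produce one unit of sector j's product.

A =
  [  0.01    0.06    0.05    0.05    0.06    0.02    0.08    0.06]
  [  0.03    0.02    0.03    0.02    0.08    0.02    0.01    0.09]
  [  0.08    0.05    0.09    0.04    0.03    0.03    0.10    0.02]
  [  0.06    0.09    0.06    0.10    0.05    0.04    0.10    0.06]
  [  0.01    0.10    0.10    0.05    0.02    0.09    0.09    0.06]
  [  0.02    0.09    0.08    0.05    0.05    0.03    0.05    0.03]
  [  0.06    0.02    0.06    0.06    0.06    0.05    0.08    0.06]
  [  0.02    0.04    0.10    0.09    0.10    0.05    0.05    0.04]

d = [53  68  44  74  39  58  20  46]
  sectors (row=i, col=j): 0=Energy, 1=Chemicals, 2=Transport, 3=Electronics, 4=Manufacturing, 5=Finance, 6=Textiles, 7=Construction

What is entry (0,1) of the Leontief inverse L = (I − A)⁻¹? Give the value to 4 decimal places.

L[0,1] = 0.0987

Form M = I − A:
  [  0.99   -0.06   -0.05   -0.05   -0.06   -0.02   -0.08   -0.06]
  [ -0.03    0.98   -0.03   -0.02   -0.08   -0.02   -0.01   -0.09]
  [ -0.08   -0.05    0.91   -0.04   -0.03   -0.03   -0.10   -0.02]
  [ -0.06   -0.09   -0.06    0.90   -0.05   -0.04   -0.10   -0.06]
  [ -0.01   -0.10   -0.10   -0.05    0.98   -0.09   -0.09   -0.06]
  [ -0.02   -0.09   -0.08   -0.05   -0.05    0.97   -0.05   -0.03]
  [ -0.06   -0.02   -0.06   -0.06   -0.06   -0.05    0.92   -0.06]
  [ -0.02   -0.04   -0.10   -0.09   -0.10   -0.05   -0.05    0.96]
Leontief inverse L = M⁻¹:
  [  1.0387    0.0987    0.1012    0.0913    0.1000    0.0514    0.1302    0.0980]
  [  0.0485    1.0534    0.0734    0.0532    0.1114    0.0461    0.0493    0.1181]
  [  0.1131    0.0917    1.1441    0.0832    0.0727    0.0611    0.1580    0.0610]
  [  0.1006    0.1459    0.1297    1.1592    0.1076    0.0817    0.1717    0.1151]
  [  0.0488    0.1492    0.1650    0.1008    1.0725    0.1262    0.1524    0.1073]
  [  0.0495    0.1290    0.1298    0.0886    0.0892    1.0592    0.0994    0.0683]
  [  0.0923    0.0678    0.1200    0.1088    0.1050    0.0853    1.1410    0.1020]
  [  0.0573    0.0950    0.1667    0.1423    0.1462    0.0898    0.1178    1.0858]
Total output x = L · d:
  x_0 = 1.0387·53 + 0.0987·68 + 0.1012·44 + 0.0913·74 + 0.1000·39 + 0.0514·58 + 0.1302·20 + 0.0980·46 = 86.9665
  x_1 = 0.0485·53 + 1.0534·68 + 0.0734·44 + 0.0532·74 + 0.1114·39 + 0.0461·58 + 0.0493·20 + 0.1181·46 = 94.8114
  x_2 = 0.1131·53 + 0.0917·68 + 1.1441·44 + 0.0832·74 + 0.0727·39 + 0.0611·58 + 0.1580·20 + 0.0610·46 = 81.0692
  x_3 = 0.1006·53 + 0.1459·68 + 0.1297·44 + 1.1592·74 + 0.1076·39 + 0.0817·58 + 0.1717·20 + 0.1151·46 = 124.4062
  x_4 = 0.0488·53 + 0.1492·68 + 0.1650·44 + 0.1008·74 + 1.0725·39 + 0.1262·58 + 0.1524·20 + 0.1073·46 = 84.5823
  x_5 = 0.0495·53 + 0.1290·68 + 0.1298·44 + 0.0886·74 + 0.0892·39 + 1.0592·58 + 0.0994·20 + 0.0683·46 = 93.7050
  x_6 = 0.0923·53 + 0.0678·68 + 0.1200·44 + 0.1088·74 + 0.1050·39 + 0.0853·58 + 1.1410·20 + 0.1020·46 = 59.3883
  x_7 = 0.0573·53 + 0.0950·68 + 0.1667·44 + 0.1423·74 + 0.1462·39 + 0.0898·58 + 0.1178·20 + 1.0858·46 = 90.5710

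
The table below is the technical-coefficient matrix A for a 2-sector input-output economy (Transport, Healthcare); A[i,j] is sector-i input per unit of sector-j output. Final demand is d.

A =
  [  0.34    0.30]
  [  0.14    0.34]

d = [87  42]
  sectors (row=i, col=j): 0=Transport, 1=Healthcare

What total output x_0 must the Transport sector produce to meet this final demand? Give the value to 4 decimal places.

177.8963

Form M = I − A:
  [  0.66   -0.30]
  [ -0.14    0.66]
Leontief inverse L = M⁻¹:
  [  1.6768    0.7622]
  [  0.3557    1.6768]
Total output x = L · d:
  x_0 = 1.6768·87 + 0.7622·42 = 177.8963
  x_1 = 0.3557·87 + 1.6768·42 = 101.3720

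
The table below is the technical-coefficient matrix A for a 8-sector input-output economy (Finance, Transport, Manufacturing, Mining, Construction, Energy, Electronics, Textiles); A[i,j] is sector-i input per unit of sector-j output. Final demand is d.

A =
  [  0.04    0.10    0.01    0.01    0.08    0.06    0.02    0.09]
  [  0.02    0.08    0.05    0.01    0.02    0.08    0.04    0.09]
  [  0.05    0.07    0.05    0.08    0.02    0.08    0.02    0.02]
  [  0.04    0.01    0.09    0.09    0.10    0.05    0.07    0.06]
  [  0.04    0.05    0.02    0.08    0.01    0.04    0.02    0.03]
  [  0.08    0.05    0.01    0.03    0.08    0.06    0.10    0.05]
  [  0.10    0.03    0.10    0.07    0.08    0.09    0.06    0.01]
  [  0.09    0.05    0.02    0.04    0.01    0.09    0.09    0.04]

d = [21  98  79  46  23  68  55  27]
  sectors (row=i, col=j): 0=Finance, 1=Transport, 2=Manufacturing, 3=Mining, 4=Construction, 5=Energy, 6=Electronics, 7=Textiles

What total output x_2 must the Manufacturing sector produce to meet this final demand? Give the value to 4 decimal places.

117.5627

Form M = I − A:
  [  0.96   -0.10   -0.01   -0.01   -0.08   -0.06   -0.02   -0.09]
  [ -0.02    0.92   -0.05   -0.01   -0.02   -0.08   -0.04   -0.09]
  [ -0.05   -0.07    0.95   -0.08   -0.02   -0.08   -0.02   -0.02]
  [ -0.04   -0.01   -0.09    0.91   -0.10   -0.05   -0.07   -0.06]
  [ -0.04   -0.05   -0.02   -0.08    0.99   -0.04   -0.02   -0.03]
  [ -0.08   -0.05   -0.01   -0.03   -0.08    0.94   -0.10   -0.05]
  [ -0.10   -0.03   -0.10   -0.07   -0.08   -0.09    0.94   -0.01]
  [ -0.09   -0.05   -0.02   -0.04   -0.01   -0.09   -0.09    0.96]
Leontief inverse L = M⁻¹:
  [  1.0798    0.1411    0.0349    0.0398    0.1096    0.1085    0.0588    0.1274]
  [  0.0619    1.1192    0.0769    0.0402    0.0514    0.1296    0.0803    0.1240]
  [  0.0875    0.1079    1.0798    0.1133    0.0580    0.1262    0.0580    0.0569]
  [  0.0922    0.0554    0.1306    1.1417    0.1458    0.1093    0.1164    0.0994]
  [  0.0684    0.0772    0.0439    0.1056    1.0393    0.0748    0.0492    0.0581]
  [  0.1284    0.0948    0.0441    0.0688    0.1227    1.1150    0.1426    0.0895]
  [  0.1526    0.0830    0.1393    0.1190    0.1311    0.1519    1.1067    0.0560]
  [  0.1372    0.0936    0.0529    0.0745    0.0549    0.1437    0.1334    1.0796]
Total output x = L · d:
  x_0 = 1.0798·21 + 0.1411·98 + 0.0349·79 + 0.0398·46 + 0.1096·23 + 0.1085·68 + 0.0588·55 + 0.1274·27 = 57.6647
  x_1 = 0.0619·21 + 1.1192·98 + 0.0769·79 + 0.0402·46 + 0.0514·23 + 0.1296·68 + 0.0803·55 + 0.1240·27 = 136.6666
  x_2 = 0.0875·21 + 0.1079·98 + 1.0798·79 + 0.1133·46 + 0.0580·23 + 0.1262·68 + 0.0580·55 + 0.0569·27 = 117.5627
  x_3 = 0.0922·21 + 0.0554·98 + 0.1306·79 + 1.1417·46 + 0.1458·23 + 0.1093·68 + 0.1164·55 + 0.0994·27 = 90.0740
  x_4 = 0.0684·21 + 0.0772·98 + 0.0439·79 + 0.1056·46 + 1.0393·23 + 0.0748·68 + 0.0492·55 + 0.0581·27 = 50.5902
  x_5 = 0.1284·21 + 0.0948·98 + 0.0441·79 + 0.0688·46 + 0.1227·23 + 1.1150·68 + 0.1426·55 + 0.0895·27 = 107.5358
  x_6 = 0.1526·21 + 0.0830·98 + 0.1393·79 + 0.1190·46 + 0.1311·23 + 0.1519·68 + 1.1067·55 + 0.0560·27 = 103.5372
  x_7 = 0.1372·21 + 0.0936·98 + 0.0529·79 + 0.0745·46 + 0.0549·23 + 0.1437·68 + 0.1334·55 + 1.0796·27 = 67.1665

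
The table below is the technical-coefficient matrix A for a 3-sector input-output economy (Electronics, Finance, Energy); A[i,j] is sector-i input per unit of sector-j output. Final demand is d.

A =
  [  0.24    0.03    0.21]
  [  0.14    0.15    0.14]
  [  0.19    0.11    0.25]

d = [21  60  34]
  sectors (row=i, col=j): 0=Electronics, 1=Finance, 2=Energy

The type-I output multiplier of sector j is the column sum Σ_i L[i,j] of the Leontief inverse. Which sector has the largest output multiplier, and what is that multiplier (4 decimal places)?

Form M = I − A:
  [  0.76   -0.03   -0.21]
  [ -0.14    0.85   -0.14]
  [ -0.19   -0.11    0.75]
Leontief inverse L = M⁻¹:
  [  1.4411    0.1056    0.4232]
  [  0.3048    1.2279    0.3146]
  [  0.4098    0.2069    1.4867]
Total output x = L · d:
  x_0 = 1.4411·21 + 0.1056·60 + 0.4232·34 = 50.9890
  x_1 = 0.3048·21 + 1.2279·60 + 0.3146·34 = 90.7734
  x_2 = 0.4098·21 + 0.2069·60 + 1.4867·34 = 71.5640
Output multipliers (column sums of L):
  Electronics: 2.1557
  Finance: 1.5404
  Energy: 2.2245

Energy (2.2245)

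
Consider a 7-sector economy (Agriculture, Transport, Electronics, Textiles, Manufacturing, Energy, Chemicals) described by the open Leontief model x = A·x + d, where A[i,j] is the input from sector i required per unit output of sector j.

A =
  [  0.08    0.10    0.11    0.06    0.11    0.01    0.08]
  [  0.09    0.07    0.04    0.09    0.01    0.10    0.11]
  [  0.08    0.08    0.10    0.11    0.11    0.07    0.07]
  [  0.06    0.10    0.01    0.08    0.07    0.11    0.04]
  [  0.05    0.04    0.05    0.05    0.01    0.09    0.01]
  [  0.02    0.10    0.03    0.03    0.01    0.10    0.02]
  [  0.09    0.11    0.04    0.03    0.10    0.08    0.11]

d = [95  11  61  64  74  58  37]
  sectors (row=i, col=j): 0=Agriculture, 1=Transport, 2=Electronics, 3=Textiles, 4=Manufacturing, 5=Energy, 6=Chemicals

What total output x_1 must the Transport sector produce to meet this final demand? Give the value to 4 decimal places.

Form M = I − A:
  [  0.92   -0.10   -0.11   -0.06   -0.11   -0.01   -0.08]
  [ -0.09    0.93   -0.04   -0.09   -0.01   -0.10   -0.11]
  [ -0.08   -0.08    0.90   -0.11   -0.11   -0.07   -0.07]
  [ -0.06   -0.10   -0.01    0.92   -0.07   -0.11   -0.04]
  [ -0.05   -0.04   -0.05   -0.05    0.99   -0.09   -0.01]
  [ -0.02   -0.10   -0.03   -0.03   -0.01    0.90   -0.02]
  [ -0.09   -0.11   -0.04   -0.03   -0.10   -0.08    0.89]
Leontief inverse L = M⁻¹:
  [  1.1551    0.1884    0.1705    0.1316    0.1747    0.0940    0.1505]
  [  0.1557    1.1588    0.0898    0.1496    0.0691    0.1783    0.1758]
  [  0.1579    0.1792    1.1621    0.1864    0.1777    0.1652    0.1418]
  [  0.1142    0.1737    0.0506    1.1324    0.1113    0.1822    0.0920]
  [  0.0851    0.0898    0.0797    0.0863    1.0412    0.1357    0.0436]
  [  0.0566    0.1501    0.0572    0.0666    0.0363    1.1497    0.0574]
  [  0.1617    0.1998    0.0964    0.0940    0.1582    0.1637    1.1801]
Total output x = L · d:
  x_0 = 1.1551·95 + 0.1884·11 + 0.1705·61 + 0.1316·64 + 0.1747·74 + 0.0940·58 + 0.1505·37 = 154.5739
  x_1 = 0.1557·95 + 1.1588·11 + 0.0898·61 + 0.1496·64 + 0.0691·74 + 0.1783·58 + 0.1758·37 = 64.5498
  x_2 = 0.1579·95 + 0.1792·11 + 1.1621·61 + 0.1864·64 + 0.1777·74 + 0.1652·58 + 0.1418·37 = 127.7648
  x_3 = 0.1142·95 + 0.1737·11 + 0.0506·61 + 1.1324·64 + 0.1113·74 + 0.1822·58 + 0.0920·37 = 110.5311
  x_4 = 0.0851·95 + 0.0898·11 + 0.0797·61 + 0.0863·64 + 1.0412·74 + 0.1357·58 + 0.0436·37 = 105.9927
  x_5 = 0.0566·95 + 0.1501·11 + 0.0572·61 + 0.0666·64 + 0.0363·74 + 1.1497·58 + 0.0574·37 = 86.2684
  x_6 = 0.1617·95 + 0.1998·11 + 0.0964·61 + 0.0940·64 + 0.1582·74 + 0.1637·58 + 1.1801·37 = 94.3139

64.5498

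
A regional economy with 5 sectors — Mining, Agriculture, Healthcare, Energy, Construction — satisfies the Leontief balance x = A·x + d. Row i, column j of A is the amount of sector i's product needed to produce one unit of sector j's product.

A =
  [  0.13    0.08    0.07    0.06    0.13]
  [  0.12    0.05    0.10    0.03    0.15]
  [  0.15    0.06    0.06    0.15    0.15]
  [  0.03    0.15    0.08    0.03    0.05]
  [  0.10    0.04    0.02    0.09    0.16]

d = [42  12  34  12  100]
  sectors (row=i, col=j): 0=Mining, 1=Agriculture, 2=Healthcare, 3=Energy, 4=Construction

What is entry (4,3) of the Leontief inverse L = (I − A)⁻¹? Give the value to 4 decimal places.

L[4,3] = 0.1393

Form M = I − A:
  [  0.87   -0.08   -0.07   -0.06   -0.13]
  [ -0.12    0.95   -0.10   -0.03   -0.15]
  [ -0.15   -0.06    0.94   -0.15   -0.15]
  [ -0.03   -0.15   -0.08    0.97   -0.05]
  [ -0.10   -0.04   -0.02   -0.09    0.84]
Leontief inverse L = M⁻¹:
  [  1.2218    0.1399    0.1214    0.1212    0.2430]
  [  0.2112    1.1056    0.1469    0.0943    0.2620]
  [  0.2519    0.1383    1.1218    0.2190    0.2771]
  [  0.1001    0.1915    0.1222    1.0745    0.1355]
  [  0.1722    0.0931    0.0612    0.1393    1.2530]
Total output x = L · d:
  x_0 = 1.2218·42 + 0.1399·12 + 0.1214·34 + 0.1212·12 + 0.2430·100 = 82.8680
  x_1 = 0.2112·42 + 1.1056·12 + 0.1469·34 + 0.0943·12 + 0.2620·100 = 54.4621
  x_2 = 0.2519·42 + 0.1383·12 + 1.1218·34 + 0.2190·12 + 0.2771·100 = 80.7156
  x_3 = 0.1001·42 + 0.1915·12 + 0.1222·34 + 1.0745·12 + 0.1355·100 = 37.0956
  x_4 = 0.1722·42 + 0.0931·12 + 0.0612·34 + 0.1393·12 + 1.2530·100 = 137.4026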